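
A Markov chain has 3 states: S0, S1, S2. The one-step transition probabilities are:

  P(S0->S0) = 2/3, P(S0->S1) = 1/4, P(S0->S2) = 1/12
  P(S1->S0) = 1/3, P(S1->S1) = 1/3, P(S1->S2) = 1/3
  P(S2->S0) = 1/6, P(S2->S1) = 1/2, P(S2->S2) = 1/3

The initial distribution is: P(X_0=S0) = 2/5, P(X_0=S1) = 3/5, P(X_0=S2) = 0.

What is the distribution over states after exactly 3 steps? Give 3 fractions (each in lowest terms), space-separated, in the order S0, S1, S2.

Propagating the distribution step by step (d_{t+1} = d_t * P):
d_0 = (S0=2/5, S1=3/5, S2=0)
  d_1[S0] = 2/5*2/3 + 3/5*1/3 + 0*1/6 = 7/15
  d_1[S1] = 2/5*1/4 + 3/5*1/3 + 0*1/2 = 3/10
  d_1[S2] = 2/5*1/12 + 3/5*1/3 + 0*1/3 = 7/30
d_1 = (S0=7/15, S1=3/10, S2=7/30)
  d_2[S0] = 7/15*2/3 + 3/10*1/3 + 7/30*1/6 = 9/20
  d_2[S1] = 7/15*1/4 + 3/10*1/3 + 7/30*1/2 = 1/3
  d_2[S2] = 7/15*1/12 + 3/10*1/3 + 7/30*1/3 = 13/60
d_2 = (S0=9/20, S1=1/3, S2=13/60)
  d_3[S0] = 9/20*2/3 + 1/3*1/3 + 13/60*1/6 = 161/360
  d_3[S1] = 9/20*1/4 + 1/3*1/3 + 13/60*1/2 = 239/720
  d_3[S2] = 9/20*1/12 + 1/3*1/3 + 13/60*1/3 = 53/240
d_3 = (S0=161/360, S1=239/720, S2=53/240)

Answer: 161/360 239/720 53/240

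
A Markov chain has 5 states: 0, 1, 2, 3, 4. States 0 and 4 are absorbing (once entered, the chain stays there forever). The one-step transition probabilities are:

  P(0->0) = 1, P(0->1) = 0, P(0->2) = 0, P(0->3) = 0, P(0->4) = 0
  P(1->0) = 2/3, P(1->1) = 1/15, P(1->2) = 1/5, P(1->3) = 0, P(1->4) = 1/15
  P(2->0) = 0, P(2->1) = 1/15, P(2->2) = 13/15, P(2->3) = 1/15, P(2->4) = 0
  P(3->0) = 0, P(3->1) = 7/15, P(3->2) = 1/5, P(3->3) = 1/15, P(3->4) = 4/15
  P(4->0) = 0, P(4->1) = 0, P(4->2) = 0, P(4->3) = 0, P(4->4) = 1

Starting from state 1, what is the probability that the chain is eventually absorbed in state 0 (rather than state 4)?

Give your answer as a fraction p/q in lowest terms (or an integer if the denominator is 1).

Let a_i = P(absorbed in 0 | start in state i).
Boundary conditions: a_0 = 1, a_4 = 0.
For each transient state i, a_i = sum_j P(i->j) * a_j:
  a_1 = 2/3*a_0 + 1/15*a_1 + 1/5*a_2 + 0*a_3 + 1/15*a_4
  a_2 = 0*a_0 + 1/15*a_1 + 13/15*a_2 + 1/15*a_3 + 0*a_4
  a_3 = 0*a_0 + 7/15*a_1 + 1/5*a_2 + 1/15*a_3 + 4/15*a_4

Substituting a_0 = 1 and a_4 = 0, rearrange to (I - Q) a = r where r[i] = P(i -> 0):
  [14/15, -1/5, 0] . (a_1, a_2, a_3) = 2/3
  [-1/15, 2/15, -1/15] . (a_1, a_2, a_3) = 0
  [-7/15, -1/5, 14/15] . (a_1, a_2, a_3) = 0

Solving yields:
  a_1 = 250/287
  a_2 = 30/41
  a_3 = 170/287

Starting state is 1, so the absorption probability is a_1 = 250/287.

Answer: 250/287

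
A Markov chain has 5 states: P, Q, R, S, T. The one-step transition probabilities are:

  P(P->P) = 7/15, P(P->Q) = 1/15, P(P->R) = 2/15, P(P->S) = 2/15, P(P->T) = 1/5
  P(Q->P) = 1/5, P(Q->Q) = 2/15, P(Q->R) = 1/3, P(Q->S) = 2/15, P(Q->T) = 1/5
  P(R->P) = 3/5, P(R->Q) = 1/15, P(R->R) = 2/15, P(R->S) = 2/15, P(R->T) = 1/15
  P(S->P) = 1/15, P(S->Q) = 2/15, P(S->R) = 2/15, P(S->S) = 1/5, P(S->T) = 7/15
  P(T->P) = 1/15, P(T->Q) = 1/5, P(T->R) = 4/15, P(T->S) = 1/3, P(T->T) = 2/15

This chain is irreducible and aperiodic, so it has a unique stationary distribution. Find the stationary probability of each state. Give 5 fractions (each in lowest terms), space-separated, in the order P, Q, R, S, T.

Answer: 1368/4549 1047/9098 1679/9098 856/4549 962/4549

Derivation:
The stationary distribution satisfies pi = pi * P, i.e.:
  pi_P = 7/15*pi_P + 1/5*pi_Q + 3/5*pi_R + 1/15*pi_S + 1/15*pi_T
  pi_Q = 1/15*pi_P + 2/15*pi_Q + 1/15*pi_R + 2/15*pi_S + 1/5*pi_T
  pi_R = 2/15*pi_P + 1/3*pi_Q + 2/15*pi_R + 2/15*pi_S + 4/15*pi_T
  pi_S = 2/15*pi_P + 2/15*pi_Q + 2/15*pi_R + 1/5*pi_S + 1/3*pi_T
  pi_T = 1/5*pi_P + 1/5*pi_Q + 1/15*pi_R + 7/15*pi_S + 2/15*pi_T
with normalization: pi_P + pi_Q + pi_R + pi_S + pi_T = 1.

Using the first 4 balance equations plus normalization, the linear system A*pi = b is:
  [-8/15, 1/5, 3/5, 1/15, 1/15] . pi = 0
  [1/15, -13/15, 1/15, 2/15, 1/5] . pi = 0
  [2/15, 1/3, -13/15, 2/15, 4/15] . pi = 0
  [2/15, 2/15, 2/15, -4/5, 1/3] . pi = 0
  [1, 1, 1, 1, 1] . pi = 1

Solving yields:
  pi_P = 1368/4549
  pi_Q = 1047/9098
  pi_R = 1679/9098
  pi_S = 856/4549
  pi_T = 962/4549

Verification (pi * P):
  1368/4549*7/15 + 1047/9098*1/5 + 1679/9098*3/5 + 856/4549*1/15 + 962/4549*1/15 = 1368/4549 = pi_P  (ok)
  1368/4549*1/15 + 1047/9098*2/15 + 1679/9098*1/15 + 856/4549*2/15 + 962/4549*1/5 = 1047/9098 = pi_Q  (ok)
  1368/4549*2/15 + 1047/9098*1/3 + 1679/9098*2/15 + 856/4549*2/15 + 962/4549*4/15 = 1679/9098 = pi_R  (ok)
  1368/4549*2/15 + 1047/9098*2/15 + 1679/9098*2/15 + 856/4549*1/5 + 962/4549*1/3 = 856/4549 = pi_S  (ok)
  1368/4549*1/5 + 1047/9098*1/5 + 1679/9098*1/15 + 856/4549*7/15 + 962/4549*2/15 = 962/4549 = pi_T  (ok)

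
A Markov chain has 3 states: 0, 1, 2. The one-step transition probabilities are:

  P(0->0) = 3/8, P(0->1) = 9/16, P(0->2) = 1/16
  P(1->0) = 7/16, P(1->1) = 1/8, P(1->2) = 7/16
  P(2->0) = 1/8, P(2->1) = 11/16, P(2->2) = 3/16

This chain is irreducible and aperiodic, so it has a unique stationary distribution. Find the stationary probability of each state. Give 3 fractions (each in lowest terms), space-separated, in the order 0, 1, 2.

Answer: 21/62 64/155 77/310

Derivation:
The stationary distribution satisfies pi = pi * P, i.e.:
  pi_0 = 3/8*pi_0 + 7/16*pi_1 + 1/8*pi_2
  pi_1 = 9/16*pi_0 + 1/8*pi_1 + 11/16*pi_2
  pi_2 = 1/16*pi_0 + 7/16*pi_1 + 3/16*pi_2
with normalization: pi_0 + pi_1 + pi_2 = 1.

Using the first 2 balance equations plus normalization, the linear system A*pi = b is:
  [-5/8, 7/16, 1/8] . pi = 0
  [9/16, -7/8, 11/16] . pi = 0
  [1, 1, 1] . pi = 1

Solving yields:
  pi_0 = 21/62
  pi_1 = 64/155
  pi_2 = 77/310

Verification (pi * P):
  21/62*3/8 + 64/155*7/16 + 77/310*1/8 = 21/62 = pi_0  (ok)
  21/62*9/16 + 64/155*1/8 + 77/310*11/16 = 64/155 = pi_1  (ok)
  21/62*1/16 + 64/155*7/16 + 77/310*3/16 = 77/310 = pi_2  (ok)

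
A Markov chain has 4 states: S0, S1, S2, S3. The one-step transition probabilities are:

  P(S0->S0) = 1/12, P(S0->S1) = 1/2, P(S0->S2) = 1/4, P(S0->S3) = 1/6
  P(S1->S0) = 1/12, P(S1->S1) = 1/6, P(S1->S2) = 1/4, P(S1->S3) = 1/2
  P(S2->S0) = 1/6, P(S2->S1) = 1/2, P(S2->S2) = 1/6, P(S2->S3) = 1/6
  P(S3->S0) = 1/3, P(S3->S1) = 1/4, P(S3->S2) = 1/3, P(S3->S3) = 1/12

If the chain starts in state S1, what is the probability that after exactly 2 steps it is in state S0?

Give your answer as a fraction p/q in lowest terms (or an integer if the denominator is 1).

Computing P^2 by repeated multiplication:
P^1 =
  S0: [1/12, 1/2, 1/4, 1/6]
  S1: [1/12, 1/6, 1/4, 1/2]
  S2: [1/6, 1/2, 1/6, 1/6]
  S3: [1/3, 1/4, 1/3, 1/12]
P^2 =
  S0: [7/48, 7/24, 35/144, 23/72]
  S1: [11/48, 23/72, 13/48, 13/72]
  S2: [5/36, 7/24, 1/4, 23/72]
  S3: [19/144, 19/48, 11/48, 35/144]

(P^2)[S1 -> S0] = 11/48

Answer: 11/48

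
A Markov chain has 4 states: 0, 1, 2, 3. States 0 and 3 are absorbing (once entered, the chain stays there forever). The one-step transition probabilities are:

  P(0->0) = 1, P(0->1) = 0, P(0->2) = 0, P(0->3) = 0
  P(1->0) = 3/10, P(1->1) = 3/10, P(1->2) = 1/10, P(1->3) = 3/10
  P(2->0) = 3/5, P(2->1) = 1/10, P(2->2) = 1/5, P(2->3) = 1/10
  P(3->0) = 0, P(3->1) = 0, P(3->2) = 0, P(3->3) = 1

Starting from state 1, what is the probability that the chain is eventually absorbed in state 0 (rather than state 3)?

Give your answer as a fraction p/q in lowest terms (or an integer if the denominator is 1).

Let a_i = P(absorbed in 0 | start in state i).
Boundary conditions: a_0 = 1, a_3 = 0.
For each transient state i, a_i = sum_j P(i->j) * a_j:
  a_1 = 3/10*a_0 + 3/10*a_1 + 1/10*a_2 + 3/10*a_3
  a_2 = 3/5*a_0 + 1/10*a_1 + 1/5*a_2 + 1/10*a_3

Substituting a_0 = 1 and a_3 = 0, rearrange to (I - Q) a = r where r[i] = P(i -> 0):
  [7/10, -1/10] . (a_1, a_2) = 3/10
  [-1/10, 4/5] . (a_1, a_2) = 3/5

Solving yields:
  a_1 = 6/11
  a_2 = 9/11

Starting state is 1, so the absorption probability is a_1 = 6/11.

Answer: 6/11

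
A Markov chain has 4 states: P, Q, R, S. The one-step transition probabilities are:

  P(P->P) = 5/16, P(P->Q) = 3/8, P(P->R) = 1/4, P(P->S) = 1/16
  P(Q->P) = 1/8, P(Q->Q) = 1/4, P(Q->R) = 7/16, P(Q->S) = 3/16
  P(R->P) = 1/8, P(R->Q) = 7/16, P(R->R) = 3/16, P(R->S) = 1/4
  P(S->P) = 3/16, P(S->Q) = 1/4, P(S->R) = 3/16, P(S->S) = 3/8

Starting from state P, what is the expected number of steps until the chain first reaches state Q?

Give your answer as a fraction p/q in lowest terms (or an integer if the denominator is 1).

Let h_i = expected steps to first reach Q from state i.
Boundary: h_Q = 0.
First-step equations for the other states:
  h_P = 1 + 5/16*h_P + 3/8*h_Q + 1/4*h_R + 1/16*h_S
  h_R = 1 + 1/8*h_P + 7/16*h_Q + 3/16*h_R + 1/4*h_S
  h_S = 1 + 3/16*h_P + 1/4*h_Q + 3/16*h_R + 3/8*h_S

Substituting h_Q = 0 and rearranging gives the linear system (I - Q) h = 1:
  [11/16, -1/4, -1/16] . (h_P, h_R, h_S) = 1
  [-1/8, 13/16, -1/4] . (h_P, h_R, h_S) = 1
  [-3/16, -3/16, 5/8] . (h_P, h_R, h_S) = 1

Solving yields:
  h_P = 608/225
  h_R = 592/225
  h_S = 16/5

Starting state is P, so the expected hitting time is h_P = 608/225.

Answer: 608/225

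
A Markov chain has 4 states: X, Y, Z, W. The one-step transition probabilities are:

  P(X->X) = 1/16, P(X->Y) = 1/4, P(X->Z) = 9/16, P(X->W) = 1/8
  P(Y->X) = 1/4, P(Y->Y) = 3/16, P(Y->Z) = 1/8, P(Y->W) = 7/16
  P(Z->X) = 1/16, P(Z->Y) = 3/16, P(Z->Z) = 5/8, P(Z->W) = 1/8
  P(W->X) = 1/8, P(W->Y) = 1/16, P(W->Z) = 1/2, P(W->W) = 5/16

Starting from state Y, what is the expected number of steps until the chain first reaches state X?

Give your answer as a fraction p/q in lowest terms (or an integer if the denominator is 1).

Let h_i = expected steps to first reach X from state i.
Boundary: h_X = 0.
First-step equations for the other states:
  h_Y = 1 + 1/4*h_X + 3/16*h_Y + 1/8*h_Z + 7/16*h_W
  h_Z = 1 + 1/16*h_X + 3/16*h_Y + 5/8*h_Z + 1/8*h_W
  h_W = 1 + 1/8*h_X + 1/16*h_Y + 1/2*h_Z + 5/16*h_W

Substituting h_X = 0 and rearranging gives the linear system (I - Q) h = 1:
  [13/16, -1/8, -7/16] . (h_Y, h_Z, h_W) = 1
  [-3/16, 3/8, -1/8] . (h_Y, h_Z, h_W) = 1
  [-1/16, -1/2, 11/16] . (h_Y, h_Z, h_W) = 1

Solving yields:
  h_Y = 1392/185
  h_Z = 1744/185
  h_W = 1664/185

Starting state is Y, so the expected hitting time is h_Y = 1392/185.

Answer: 1392/185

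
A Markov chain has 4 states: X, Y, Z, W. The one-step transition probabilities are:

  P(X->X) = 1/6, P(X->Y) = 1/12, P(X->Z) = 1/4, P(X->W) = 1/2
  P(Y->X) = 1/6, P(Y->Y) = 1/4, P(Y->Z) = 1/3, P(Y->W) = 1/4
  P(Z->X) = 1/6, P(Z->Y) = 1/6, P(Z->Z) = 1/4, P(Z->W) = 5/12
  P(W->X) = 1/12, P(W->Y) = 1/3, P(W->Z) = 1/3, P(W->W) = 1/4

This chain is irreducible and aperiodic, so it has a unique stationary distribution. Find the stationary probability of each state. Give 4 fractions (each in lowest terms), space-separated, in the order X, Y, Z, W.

The stationary distribution satisfies pi = pi * P, i.e.:
  pi_X = 1/6*pi_X + 1/6*pi_Y + 1/6*pi_Z + 1/12*pi_W
  pi_Y = 1/12*pi_X + 1/4*pi_Y + 1/6*pi_Z + 1/3*pi_W
  pi_Z = 1/4*pi_X + 1/3*pi_Y + 1/4*pi_Z + 1/3*pi_W
  pi_W = 1/2*pi_X + 1/4*pi_Y + 5/12*pi_Z + 1/4*pi_W
with normalization: pi_X + pi_Y + pi_Z + pi_W = 1.

Using the first 3 balance equations plus normalization, the linear system A*pi = b is:
  [-5/6, 1/6, 1/6, 1/12] . pi = 0
  [1/12, -3/4, 1/6, 1/3] . pi = 0
  [1/4, 1/3, -3/4, 1/3] . pi = 0
  [1, 1, 1, 1] . pi = 1

Solving yields:
  pi_X = 265/1909
  pi_Y = 439/1909
  pi_Z = 567/1909
  pi_W = 638/1909

Verification (pi * P):
  265/1909*1/6 + 439/1909*1/6 + 567/1909*1/6 + 638/1909*1/12 = 265/1909 = pi_X  (ok)
  265/1909*1/12 + 439/1909*1/4 + 567/1909*1/6 + 638/1909*1/3 = 439/1909 = pi_Y  (ok)
  265/1909*1/4 + 439/1909*1/3 + 567/1909*1/4 + 638/1909*1/3 = 567/1909 = pi_Z  (ok)
  265/1909*1/2 + 439/1909*1/4 + 567/1909*5/12 + 638/1909*1/4 = 638/1909 = pi_W  (ok)

Answer: 265/1909 439/1909 567/1909 638/1909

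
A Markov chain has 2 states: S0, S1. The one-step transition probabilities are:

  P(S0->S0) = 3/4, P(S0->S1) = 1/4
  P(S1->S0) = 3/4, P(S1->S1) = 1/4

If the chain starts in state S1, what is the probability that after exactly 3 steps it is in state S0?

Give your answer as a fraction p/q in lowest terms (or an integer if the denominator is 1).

Computing P^3 by repeated multiplication:
P^1 =
  S0: [3/4, 1/4]
  S1: [3/4, 1/4]
P^2 =
  S0: [3/4, 1/4]
  S1: [3/4, 1/4]
P^3 =
  S0: [3/4, 1/4]
  S1: [3/4, 1/4]

(P^3)[S1 -> S0] = 3/4

Answer: 3/4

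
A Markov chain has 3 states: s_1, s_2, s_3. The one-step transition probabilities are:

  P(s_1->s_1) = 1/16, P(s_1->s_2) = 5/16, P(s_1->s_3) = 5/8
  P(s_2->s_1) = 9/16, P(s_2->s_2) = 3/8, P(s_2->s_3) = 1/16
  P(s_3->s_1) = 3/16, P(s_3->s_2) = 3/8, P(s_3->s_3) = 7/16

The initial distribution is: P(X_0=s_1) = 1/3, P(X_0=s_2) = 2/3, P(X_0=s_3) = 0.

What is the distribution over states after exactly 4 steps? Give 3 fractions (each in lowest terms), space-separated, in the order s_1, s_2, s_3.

Propagating the distribution step by step (d_{t+1} = d_t * P):
d_0 = (s_1=1/3, s_2=2/3, s_3=0)
  d_1[s_1] = 1/3*1/16 + 2/3*9/16 + 0*3/16 = 19/48
  d_1[s_2] = 1/3*5/16 + 2/3*3/8 + 0*3/8 = 17/48
  d_1[s_3] = 1/3*5/8 + 2/3*1/16 + 0*7/16 = 1/4
d_1 = (s_1=19/48, s_2=17/48, s_3=1/4)
  d_2[s_1] = 19/48*1/16 + 17/48*9/16 + 1/4*3/16 = 13/48
  d_2[s_2] = 19/48*5/16 + 17/48*3/8 + 1/4*3/8 = 269/768
  d_2[s_3] = 19/48*5/8 + 17/48*1/16 + 1/4*7/16 = 97/256
d_2 = (s_1=13/48, s_2=269/768, s_3=97/256)
  d_3[s_1] = 13/48*1/16 + 269/768*9/16 + 97/256*3/16 = 1751/6144
  d_3[s_2] = 13/48*5/16 + 269/768*3/8 + 97/256*3/8 = 275/768
  d_3[s_3] = 13/48*5/8 + 269/768*1/16 + 97/256*7/16 = 731/2048
d_3 = (s_1=1751/6144, s_2=275/768, s_3=731/2048)
  d_4[s_1] = 1751/6144*1/16 + 275/768*9/16 + 731/2048*3/16 = 14065/49152
  d_4[s_2] = 1751/6144*5/16 + 275/768*3/8 + 731/2048*3/8 = 35113/98304
  d_4[s_3] = 1751/6144*5/8 + 275/768*1/16 + 731/2048*7/16 = 11687/32768
d_4 = (s_1=14065/49152, s_2=35113/98304, s_3=11687/32768)

Answer: 14065/49152 35113/98304 11687/32768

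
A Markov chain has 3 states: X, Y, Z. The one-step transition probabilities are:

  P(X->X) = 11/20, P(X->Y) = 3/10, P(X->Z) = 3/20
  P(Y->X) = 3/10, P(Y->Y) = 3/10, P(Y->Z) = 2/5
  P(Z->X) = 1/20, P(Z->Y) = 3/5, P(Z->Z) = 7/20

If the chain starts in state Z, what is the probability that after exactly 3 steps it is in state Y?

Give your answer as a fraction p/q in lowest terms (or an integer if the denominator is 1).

Answer: 411/1000

Derivation:
Computing P^3 by repeated multiplication:
P^1 =
  X: [11/20, 3/10, 3/20]
  Y: [3/10, 3/10, 2/5]
  Z: [1/20, 3/5, 7/20]
P^2 =
  X: [2/5, 69/200, 51/200]
  Y: [11/40, 21/50, 61/200]
  Z: [9/40, 81/200, 37/100]
P^3 =
  X: [269/800, 753/2000, 1149/4000]
  Y: [117/400, 783/2000, 79/250]
  Z: [211/800, 411/1000, 1301/4000]

(P^3)[Z -> Y] = 411/1000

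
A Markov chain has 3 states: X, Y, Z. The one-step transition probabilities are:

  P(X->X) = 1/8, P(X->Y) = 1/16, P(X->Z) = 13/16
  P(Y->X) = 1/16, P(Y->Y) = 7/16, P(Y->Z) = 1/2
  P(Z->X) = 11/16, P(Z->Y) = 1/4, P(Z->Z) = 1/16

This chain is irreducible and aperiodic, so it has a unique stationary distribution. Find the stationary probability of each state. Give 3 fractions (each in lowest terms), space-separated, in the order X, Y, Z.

The stationary distribution satisfies pi = pi * P, i.e.:
  pi_X = 1/8*pi_X + 1/16*pi_Y + 11/16*pi_Z
  pi_Y = 1/16*pi_X + 7/16*pi_Y + 1/4*pi_Z
  pi_Z = 13/16*pi_X + 1/2*pi_Y + 1/16*pi_Z
with normalization: pi_X + pi_Y + pi_Z = 1.

Using the first 2 balance equations plus normalization, the linear system A*pi = b is:
  [-7/8, 1/16, 11/16] . pi = 0
  [1/16, -9/16, 1/4] . pi = 0
  [1, 1, 1] . pi = 1

Solving yields:
  pi_X = 103/295
  pi_Y = 67/295
  pi_Z = 25/59

Verification (pi * P):
  103/295*1/8 + 67/295*1/16 + 25/59*11/16 = 103/295 = pi_X  (ok)
  103/295*1/16 + 67/295*7/16 + 25/59*1/4 = 67/295 = pi_Y  (ok)
  103/295*13/16 + 67/295*1/2 + 25/59*1/16 = 25/59 = pi_Z  (ok)

Answer: 103/295 67/295 25/59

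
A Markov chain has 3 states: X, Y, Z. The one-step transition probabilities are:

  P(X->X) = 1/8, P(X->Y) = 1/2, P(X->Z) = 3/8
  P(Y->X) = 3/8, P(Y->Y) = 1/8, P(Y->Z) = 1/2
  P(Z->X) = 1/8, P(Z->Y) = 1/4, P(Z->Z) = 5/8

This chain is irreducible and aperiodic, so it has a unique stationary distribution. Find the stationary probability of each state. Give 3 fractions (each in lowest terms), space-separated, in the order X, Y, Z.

The stationary distribution satisfies pi = pi * P, i.e.:
  pi_X = 1/8*pi_X + 3/8*pi_Y + 1/8*pi_Z
  pi_Y = 1/2*pi_X + 1/8*pi_Y + 1/4*pi_Z
  pi_Z = 3/8*pi_X + 1/2*pi_Y + 5/8*pi_Z
with normalization: pi_X + pi_Y + pi_Z = 1.

Using the first 2 balance equations plus normalization, the linear system A*pi = b is:
  [-7/8, 3/8, 1/8] . pi = 0
  [1/2, -7/8, 1/4] . pi = 0
  [1, 1, 1] . pi = 1

Solving yields:
  pi_X = 13/68
  pi_Y = 9/34
  pi_Z = 37/68

Verification (pi * P):
  13/68*1/8 + 9/34*3/8 + 37/68*1/8 = 13/68 = pi_X  (ok)
  13/68*1/2 + 9/34*1/8 + 37/68*1/4 = 9/34 = pi_Y  (ok)
  13/68*3/8 + 9/34*1/2 + 37/68*5/8 = 37/68 = pi_Z  (ok)

Answer: 13/68 9/34 37/68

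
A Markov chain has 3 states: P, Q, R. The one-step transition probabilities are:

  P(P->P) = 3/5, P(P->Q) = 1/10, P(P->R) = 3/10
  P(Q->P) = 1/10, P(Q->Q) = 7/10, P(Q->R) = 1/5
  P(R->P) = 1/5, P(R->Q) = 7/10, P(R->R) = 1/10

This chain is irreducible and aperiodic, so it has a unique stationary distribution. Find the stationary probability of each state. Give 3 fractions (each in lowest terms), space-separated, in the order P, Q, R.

The stationary distribution satisfies pi = pi * P, i.e.:
  pi_P = 3/5*pi_P + 1/10*pi_Q + 1/5*pi_R
  pi_Q = 1/10*pi_P + 7/10*pi_Q + 7/10*pi_R
  pi_R = 3/10*pi_P + 1/5*pi_Q + 1/10*pi_R
with normalization: pi_P + pi_Q + pi_R = 1.

Using the first 2 balance equations plus normalization, the linear system A*pi = b is:
  [-2/5, 1/10, 1/5] . pi = 0
  [1/10, -3/10, 7/10] . pi = 0
  [1, 1, 1] . pi = 1

Solving yields:
  pi_P = 13/54
  pi_Q = 5/9
  pi_R = 11/54

Verification (pi * P):
  13/54*3/5 + 5/9*1/10 + 11/54*1/5 = 13/54 = pi_P  (ok)
  13/54*1/10 + 5/9*7/10 + 11/54*7/10 = 5/9 = pi_Q  (ok)
  13/54*3/10 + 5/9*1/5 + 11/54*1/10 = 11/54 = pi_R  (ok)

Answer: 13/54 5/9 11/54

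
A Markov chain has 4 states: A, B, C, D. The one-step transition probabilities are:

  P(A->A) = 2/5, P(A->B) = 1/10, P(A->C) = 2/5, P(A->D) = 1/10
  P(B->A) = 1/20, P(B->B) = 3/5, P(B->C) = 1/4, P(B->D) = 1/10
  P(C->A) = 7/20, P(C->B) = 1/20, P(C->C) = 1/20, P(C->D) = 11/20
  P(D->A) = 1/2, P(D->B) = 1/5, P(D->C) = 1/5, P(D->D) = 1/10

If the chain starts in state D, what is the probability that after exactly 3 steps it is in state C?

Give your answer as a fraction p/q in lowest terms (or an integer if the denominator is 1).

Answer: 117/500

Derivation:
Computing P^3 by repeated multiplication:
P^1 =
  A: [2/5, 1/10, 2/5, 1/10]
  B: [1/20, 3/5, 1/4, 1/10]
  C: [7/20, 1/20, 1/20, 11/20]
  D: [1/2, 1/5, 1/5, 1/10]
P^2 =
  A: [71/200, 7/50, 9/40, 7/25]
  B: [3/16, 159/400, 81/400, 17/80]
  C: [87/200, 71/400, 53/200, 49/400]
  D: [33/100, 1/5, 7/25, 19/100]
P^3 =
  A: [1471/4000, 747/4000, 977/4000, 161/800]
  B: [34/125, 2479/8000, 227/1000, 1529/8000]
  C: [539/1600, 751/4000, 2049/8000, 877/4000]
  D: [67/200, 41/200, 117/500, 113/500]

(P^3)[D -> C] = 117/500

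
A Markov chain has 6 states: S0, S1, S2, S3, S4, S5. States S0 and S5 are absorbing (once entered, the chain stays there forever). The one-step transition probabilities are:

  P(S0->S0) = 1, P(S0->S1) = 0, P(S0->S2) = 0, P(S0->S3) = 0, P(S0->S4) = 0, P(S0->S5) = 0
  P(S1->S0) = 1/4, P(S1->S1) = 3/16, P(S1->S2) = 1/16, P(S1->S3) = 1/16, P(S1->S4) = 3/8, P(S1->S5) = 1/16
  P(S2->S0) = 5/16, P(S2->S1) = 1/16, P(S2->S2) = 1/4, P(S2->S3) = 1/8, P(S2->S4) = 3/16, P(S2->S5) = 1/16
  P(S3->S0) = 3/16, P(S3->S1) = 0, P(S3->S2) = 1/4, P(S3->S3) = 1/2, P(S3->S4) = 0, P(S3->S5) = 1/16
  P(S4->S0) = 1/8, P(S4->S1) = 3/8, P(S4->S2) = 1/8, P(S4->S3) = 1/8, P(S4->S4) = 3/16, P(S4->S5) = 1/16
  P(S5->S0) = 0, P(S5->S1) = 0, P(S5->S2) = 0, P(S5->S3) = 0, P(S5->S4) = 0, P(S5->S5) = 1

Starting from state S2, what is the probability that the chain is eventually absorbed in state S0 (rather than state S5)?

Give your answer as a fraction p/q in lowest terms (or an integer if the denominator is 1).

Let a_i = P(absorbed in S0 | start in state i).
Boundary conditions: a_S0 = 1, a_S5 = 0.
For each transient state i, a_i = sum_j P(i->j) * a_j:
  a_S1 = 1/4*a_S0 + 3/16*a_S1 + 1/16*a_S2 + 1/16*a_S3 + 3/8*a_S4 + 1/16*a_S5
  a_S2 = 5/16*a_S0 + 1/16*a_S1 + 1/4*a_S2 + 1/8*a_S3 + 3/16*a_S4 + 1/16*a_S5
  a_S3 = 3/16*a_S0 + 0*a_S1 + 1/4*a_S2 + 1/2*a_S3 + 0*a_S4 + 1/16*a_S5
  a_S4 = 1/8*a_S0 + 3/8*a_S1 + 1/8*a_S2 + 1/8*a_S3 + 3/16*a_S4 + 1/16*a_S5

Substituting a_S0 = 1 and a_S5 = 0, rearrange to (I - Q) a = r where r[i] = P(i -> S0):
  [13/16, -1/16, -1/16, -3/8] . (a_S1, a_S2, a_S3, a_S4) = 1/4
  [-1/16, 3/4, -1/8, -3/16] . (a_S1, a_S2, a_S3, a_S4) = 5/16
  [0, -1/4, 1/2, 0] . (a_S1, a_S2, a_S3, a_S4) = 3/16
  [-3/8, -1/8, -1/8, 13/16] . (a_S1, a_S2, a_S3, a_S4) = 1/8

Solving yields:
  a_S1 = 3983/5126
  a_S2 = 8193/10252
  a_S3 = 7941/10252
  a_S4 = 1934/2563

Starting state is S2, so the absorption probability is a_S2 = 8193/10252.

Answer: 8193/10252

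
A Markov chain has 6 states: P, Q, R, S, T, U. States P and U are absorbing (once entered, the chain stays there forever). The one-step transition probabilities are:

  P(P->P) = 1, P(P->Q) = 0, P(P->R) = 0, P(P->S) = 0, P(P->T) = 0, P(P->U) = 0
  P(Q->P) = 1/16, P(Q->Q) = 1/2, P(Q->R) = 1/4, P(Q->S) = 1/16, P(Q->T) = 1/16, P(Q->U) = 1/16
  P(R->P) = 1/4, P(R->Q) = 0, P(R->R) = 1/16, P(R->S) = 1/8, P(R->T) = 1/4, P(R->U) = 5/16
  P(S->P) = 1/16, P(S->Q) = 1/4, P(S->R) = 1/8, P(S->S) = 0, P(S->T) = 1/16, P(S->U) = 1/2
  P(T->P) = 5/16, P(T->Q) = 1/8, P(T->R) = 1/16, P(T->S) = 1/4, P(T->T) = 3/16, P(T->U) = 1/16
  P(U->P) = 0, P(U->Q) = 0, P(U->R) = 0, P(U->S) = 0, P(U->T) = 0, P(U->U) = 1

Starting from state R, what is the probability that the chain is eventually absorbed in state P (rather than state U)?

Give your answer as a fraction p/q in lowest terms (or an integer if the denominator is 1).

Let a_i = P(absorbed in P | start in state i).
Boundary conditions: a_P = 1, a_U = 0.
For each transient state i, a_i = sum_j P(i->j) * a_j:
  a_Q = 1/16*a_P + 1/2*a_Q + 1/4*a_R + 1/16*a_S + 1/16*a_T + 1/16*a_U
  a_R = 1/4*a_P + 0*a_Q + 1/16*a_R + 1/8*a_S + 1/4*a_T + 5/16*a_U
  a_S = 1/16*a_P + 1/4*a_Q + 1/8*a_R + 0*a_S + 1/16*a_T + 1/2*a_U
  a_T = 5/16*a_P + 1/8*a_Q + 1/16*a_R + 1/4*a_S + 3/16*a_T + 1/16*a_U

Substituting a_P = 1 and a_U = 0, rearrange to (I - Q) a = r where r[i] = P(i -> P):
  [1/2, -1/4, -1/16, -1/16] . (a_Q, a_R, a_S, a_T) = 1/16
  [0, 15/16, -1/8, -1/4] . (a_Q, a_R, a_S, a_T) = 1/4
  [-1/4, -1/8, 1, -1/16] . (a_Q, a_R, a_S, a_T) = 1/16
  [-1/8, -1/16, -1/4, 13/16] . (a_Q, a_R, a_S, a_T) = 5/16

Solving yields:
  a_Q = 1569/3425
  a_R = 312/685
  a_S = 924/3425
  a_T = 1963/3425

Starting state is R, so the absorption probability is a_R = 312/685.

Answer: 312/685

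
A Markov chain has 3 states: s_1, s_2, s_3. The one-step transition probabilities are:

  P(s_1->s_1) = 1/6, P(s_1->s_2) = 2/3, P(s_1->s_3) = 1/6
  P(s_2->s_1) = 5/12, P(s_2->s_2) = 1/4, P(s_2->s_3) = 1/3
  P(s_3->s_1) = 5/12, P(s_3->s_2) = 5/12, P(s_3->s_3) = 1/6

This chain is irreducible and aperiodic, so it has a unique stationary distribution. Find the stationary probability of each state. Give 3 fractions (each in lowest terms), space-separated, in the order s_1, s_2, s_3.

The stationary distribution satisfies pi = pi * P, i.e.:
  pi_s_1 = 1/6*pi_s_1 + 5/12*pi_s_2 + 5/12*pi_s_3
  pi_s_2 = 2/3*pi_s_1 + 1/4*pi_s_2 + 5/12*pi_s_3
  pi_s_3 = 1/6*pi_s_1 + 1/3*pi_s_2 + 1/6*pi_s_3
with normalization: pi_s_1 + pi_s_2 + pi_s_3 = 1.

Using the first 2 balance equations plus normalization, the linear system A*pi = b is:
  [-5/6, 5/12, 5/12] . pi = 0
  [2/3, -3/4, 5/12] . pi = 0
  [1, 1, 1] . pi = 1

Solving yields:
  pi_s_1 = 1/3
  pi_s_2 = 3/7
  pi_s_3 = 5/21

Verification (pi * P):
  1/3*1/6 + 3/7*5/12 + 5/21*5/12 = 1/3 = pi_s_1  (ok)
  1/3*2/3 + 3/7*1/4 + 5/21*5/12 = 3/7 = pi_s_2  (ok)
  1/3*1/6 + 3/7*1/3 + 5/21*1/6 = 5/21 = pi_s_3  (ok)

Answer: 1/3 3/7 5/21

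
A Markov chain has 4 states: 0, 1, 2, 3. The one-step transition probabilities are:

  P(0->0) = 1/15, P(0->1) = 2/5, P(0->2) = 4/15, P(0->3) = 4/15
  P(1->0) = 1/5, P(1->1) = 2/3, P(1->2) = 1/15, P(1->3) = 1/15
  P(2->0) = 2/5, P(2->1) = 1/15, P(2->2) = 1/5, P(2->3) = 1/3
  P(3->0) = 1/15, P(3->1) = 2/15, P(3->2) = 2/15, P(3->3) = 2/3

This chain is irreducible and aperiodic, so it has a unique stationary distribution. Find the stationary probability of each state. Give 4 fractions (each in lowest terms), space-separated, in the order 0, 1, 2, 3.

Answer: 209/1297 464/1297 182/1297 442/1297

Derivation:
The stationary distribution satisfies pi = pi * P, i.e.:
  pi_0 = 1/15*pi_0 + 1/5*pi_1 + 2/5*pi_2 + 1/15*pi_3
  pi_1 = 2/5*pi_0 + 2/3*pi_1 + 1/15*pi_2 + 2/15*pi_3
  pi_2 = 4/15*pi_0 + 1/15*pi_1 + 1/5*pi_2 + 2/15*pi_3
  pi_3 = 4/15*pi_0 + 1/15*pi_1 + 1/3*pi_2 + 2/3*pi_3
with normalization: pi_0 + pi_1 + pi_2 + pi_3 = 1.

Using the first 3 balance equations plus normalization, the linear system A*pi = b is:
  [-14/15, 1/5, 2/5, 1/15] . pi = 0
  [2/5, -1/3, 1/15, 2/15] . pi = 0
  [4/15, 1/15, -4/5, 2/15] . pi = 0
  [1, 1, 1, 1] . pi = 1

Solving yields:
  pi_0 = 209/1297
  pi_1 = 464/1297
  pi_2 = 182/1297
  pi_3 = 442/1297

Verification (pi * P):
  209/1297*1/15 + 464/1297*1/5 + 182/1297*2/5 + 442/1297*1/15 = 209/1297 = pi_0  (ok)
  209/1297*2/5 + 464/1297*2/3 + 182/1297*1/15 + 442/1297*2/15 = 464/1297 = pi_1  (ok)
  209/1297*4/15 + 464/1297*1/15 + 182/1297*1/5 + 442/1297*2/15 = 182/1297 = pi_2  (ok)
  209/1297*4/15 + 464/1297*1/15 + 182/1297*1/3 + 442/1297*2/3 = 442/1297 = pi_3  (ok)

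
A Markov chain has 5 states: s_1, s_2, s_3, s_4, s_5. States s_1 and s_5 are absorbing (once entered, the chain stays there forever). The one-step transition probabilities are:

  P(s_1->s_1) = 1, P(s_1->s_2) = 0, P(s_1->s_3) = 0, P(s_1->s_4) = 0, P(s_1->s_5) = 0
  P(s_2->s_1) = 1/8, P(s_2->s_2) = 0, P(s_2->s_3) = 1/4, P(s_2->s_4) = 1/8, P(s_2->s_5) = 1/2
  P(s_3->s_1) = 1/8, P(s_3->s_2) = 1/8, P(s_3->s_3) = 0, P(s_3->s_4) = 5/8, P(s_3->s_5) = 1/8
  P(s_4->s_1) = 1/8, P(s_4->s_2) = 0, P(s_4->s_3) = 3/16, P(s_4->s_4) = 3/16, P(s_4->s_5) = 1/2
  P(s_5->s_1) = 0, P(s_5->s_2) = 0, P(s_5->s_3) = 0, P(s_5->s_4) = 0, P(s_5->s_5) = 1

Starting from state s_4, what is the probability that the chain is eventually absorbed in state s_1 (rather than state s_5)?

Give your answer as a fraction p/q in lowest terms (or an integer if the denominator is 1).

Answer: 151/683

Derivation:
Let a_i = P(absorbed in s_1 | start in state i).
Boundary conditions: a_s_1 = 1, a_s_5 = 0.
For each transient state i, a_i = sum_j P(i->j) * a_j:
  a_s_2 = 1/8*a_s_1 + 0*a_s_2 + 1/4*a_s_3 + 1/8*a_s_4 + 1/2*a_s_5
  a_s_3 = 1/8*a_s_1 + 1/8*a_s_2 + 0*a_s_3 + 5/8*a_s_4 + 1/8*a_s_5
  a_s_4 = 1/8*a_s_1 + 0*a_s_2 + 3/16*a_s_3 + 3/16*a_s_4 + 1/2*a_s_5

Substituting a_s_1 = 1 and a_s_5 = 0, rearrange to (I - Q) a = r where r[i] = P(i -> s_1):
  [1, -1/4, -1/8] . (a_s_2, a_s_3, a_s_4) = 1/8
  [-1/8, 1, -5/8] . (a_s_2, a_s_3, a_s_4) = 1/8
  [0, -3/16, 13/16] . (a_s_2, a_s_3, a_s_4) = 1/8

Solving yields:
  a_s_2 = 154/683
  a_s_3 = 199/683
  a_s_4 = 151/683

Starting state is s_4, so the absorption probability is a_s_4 = 151/683.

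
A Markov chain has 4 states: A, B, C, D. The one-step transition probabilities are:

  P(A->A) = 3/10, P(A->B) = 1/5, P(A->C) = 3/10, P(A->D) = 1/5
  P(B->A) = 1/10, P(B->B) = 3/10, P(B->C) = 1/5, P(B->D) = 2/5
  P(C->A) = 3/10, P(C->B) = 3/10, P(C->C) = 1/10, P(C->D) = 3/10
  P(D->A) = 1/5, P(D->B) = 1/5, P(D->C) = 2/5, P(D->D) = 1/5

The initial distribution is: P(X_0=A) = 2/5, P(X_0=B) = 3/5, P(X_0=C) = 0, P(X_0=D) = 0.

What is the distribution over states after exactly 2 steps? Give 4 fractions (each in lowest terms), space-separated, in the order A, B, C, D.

Propagating the distribution step by step (d_{t+1} = d_t * P):
d_0 = (A=2/5, B=3/5, C=0, D=0)
  d_1[A] = 2/5*3/10 + 3/5*1/10 + 0*3/10 + 0*1/5 = 9/50
  d_1[B] = 2/5*1/5 + 3/5*3/10 + 0*3/10 + 0*1/5 = 13/50
  d_1[C] = 2/5*3/10 + 3/5*1/5 + 0*1/10 + 0*2/5 = 6/25
  d_1[D] = 2/5*1/5 + 3/5*2/5 + 0*3/10 + 0*1/5 = 8/25
d_1 = (A=9/50, B=13/50, C=6/25, D=8/25)
  d_2[A] = 9/50*3/10 + 13/50*1/10 + 6/25*3/10 + 8/25*1/5 = 27/125
  d_2[B] = 9/50*1/5 + 13/50*3/10 + 6/25*3/10 + 8/25*1/5 = 1/4
  d_2[C] = 9/50*3/10 + 13/50*1/5 + 6/25*1/10 + 8/25*2/5 = 129/500
  d_2[D] = 9/50*1/5 + 13/50*2/5 + 6/25*3/10 + 8/25*1/5 = 69/250
d_2 = (A=27/125, B=1/4, C=129/500, D=69/250)

Answer: 27/125 1/4 129/500 69/250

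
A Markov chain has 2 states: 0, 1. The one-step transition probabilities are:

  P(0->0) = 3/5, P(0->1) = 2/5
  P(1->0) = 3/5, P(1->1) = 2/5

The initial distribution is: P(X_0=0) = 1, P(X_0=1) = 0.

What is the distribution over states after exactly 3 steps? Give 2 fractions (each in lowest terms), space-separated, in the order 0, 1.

Answer: 3/5 2/5

Derivation:
Propagating the distribution step by step (d_{t+1} = d_t * P):
d_0 = (0=1, 1=0)
  d_1[0] = 1*3/5 + 0*3/5 = 3/5
  d_1[1] = 1*2/5 + 0*2/5 = 2/5
d_1 = (0=3/5, 1=2/5)
  d_2[0] = 3/5*3/5 + 2/5*3/5 = 3/5
  d_2[1] = 3/5*2/5 + 2/5*2/5 = 2/5
d_2 = (0=3/5, 1=2/5)
  d_3[0] = 3/5*3/5 + 2/5*3/5 = 3/5
  d_3[1] = 3/5*2/5 + 2/5*2/5 = 2/5
d_3 = (0=3/5, 1=2/5)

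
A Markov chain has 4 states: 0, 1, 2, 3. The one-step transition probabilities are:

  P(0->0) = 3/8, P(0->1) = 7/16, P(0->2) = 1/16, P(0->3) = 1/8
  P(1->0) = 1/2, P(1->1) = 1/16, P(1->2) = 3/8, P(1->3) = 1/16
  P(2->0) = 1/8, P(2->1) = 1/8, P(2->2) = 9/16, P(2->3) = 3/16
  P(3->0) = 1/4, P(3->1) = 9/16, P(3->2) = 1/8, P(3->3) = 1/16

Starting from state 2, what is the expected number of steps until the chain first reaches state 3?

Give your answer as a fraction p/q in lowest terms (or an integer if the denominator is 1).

Let h_i = expected steps to first reach 3 from state i.
Boundary: h_3 = 0.
First-step equations for the other states:
  h_0 = 1 + 3/8*h_0 + 7/16*h_1 + 1/16*h_2 + 1/8*h_3
  h_1 = 1 + 1/2*h_0 + 1/16*h_1 + 3/8*h_2 + 1/16*h_3
  h_2 = 1 + 1/8*h_0 + 1/8*h_1 + 9/16*h_2 + 3/16*h_3

Substituting h_3 = 0 and rearranging gives the linear system (I - Q) h = 1:
  [5/8, -7/16, -1/16] . (h_0, h_1, h_2) = 1
  [-1/2, 15/16, -3/8] . (h_0, h_1, h_2) = 1
  [-1/8, -1/8, 7/16] . (h_0, h_1, h_2) = 1

Solving yields:
  h_0 = 134/17
  h_1 = 8
  h_2 = 116/17

Starting state is 2, so the expected hitting time is h_2 = 116/17.

Answer: 116/17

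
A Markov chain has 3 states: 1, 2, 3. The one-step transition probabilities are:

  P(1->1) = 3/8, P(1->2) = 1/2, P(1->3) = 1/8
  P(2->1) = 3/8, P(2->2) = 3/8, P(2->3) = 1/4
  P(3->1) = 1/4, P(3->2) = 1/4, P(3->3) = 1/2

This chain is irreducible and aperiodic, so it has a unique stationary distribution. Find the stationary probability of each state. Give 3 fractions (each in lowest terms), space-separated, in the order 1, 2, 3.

Answer: 16/47 18/47 13/47

Derivation:
The stationary distribution satisfies pi = pi * P, i.e.:
  pi_1 = 3/8*pi_1 + 3/8*pi_2 + 1/4*pi_3
  pi_2 = 1/2*pi_1 + 3/8*pi_2 + 1/4*pi_3
  pi_3 = 1/8*pi_1 + 1/4*pi_2 + 1/2*pi_3
with normalization: pi_1 + pi_2 + pi_3 = 1.

Using the first 2 balance equations plus normalization, the linear system A*pi = b is:
  [-5/8, 3/8, 1/4] . pi = 0
  [1/2, -5/8, 1/4] . pi = 0
  [1, 1, 1] . pi = 1

Solving yields:
  pi_1 = 16/47
  pi_2 = 18/47
  pi_3 = 13/47

Verification (pi * P):
  16/47*3/8 + 18/47*3/8 + 13/47*1/4 = 16/47 = pi_1  (ok)
  16/47*1/2 + 18/47*3/8 + 13/47*1/4 = 18/47 = pi_2  (ok)
  16/47*1/8 + 18/47*1/4 + 13/47*1/2 = 13/47 = pi_3  (ok)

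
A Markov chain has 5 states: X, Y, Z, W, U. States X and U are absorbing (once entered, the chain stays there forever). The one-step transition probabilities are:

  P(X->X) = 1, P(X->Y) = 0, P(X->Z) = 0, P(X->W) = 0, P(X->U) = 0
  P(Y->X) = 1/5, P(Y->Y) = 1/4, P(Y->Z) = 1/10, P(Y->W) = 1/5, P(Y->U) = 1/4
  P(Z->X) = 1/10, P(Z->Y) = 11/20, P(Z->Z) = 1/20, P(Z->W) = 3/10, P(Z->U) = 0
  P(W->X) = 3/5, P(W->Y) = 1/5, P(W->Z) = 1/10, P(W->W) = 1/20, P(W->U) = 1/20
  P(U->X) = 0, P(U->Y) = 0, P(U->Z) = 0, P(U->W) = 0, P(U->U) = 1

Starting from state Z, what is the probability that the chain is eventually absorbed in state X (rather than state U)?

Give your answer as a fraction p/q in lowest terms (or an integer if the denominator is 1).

Answer: 1026/1459

Derivation:
Let a_i = P(absorbed in X | start in state i).
Boundary conditions: a_X = 1, a_U = 0.
For each transient state i, a_i = sum_j P(i->j) * a_j:
  a_Y = 1/5*a_X + 1/4*a_Y + 1/10*a_Z + 1/5*a_W + 1/4*a_U
  a_Z = 1/10*a_X + 11/20*a_Y + 1/20*a_Z + 3/10*a_W + 0*a_U
  a_W = 3/5*a_X + 1/5*a_Y + 1/10*a_Z + 1/20*a_W + 1/20*a_U

Substituting a_X = 1 and a_U = 0, rearrange to (I - Q) a = r where r[i] = P(i -> X):
  [3/4, -1/10, -1/5] . (a_Y, a_Z, a_W) = 1/5
  [-11/20, 19/20, -3/10] . (a_Y, a_Z, a_W) = 1/10
  [-1/5, -1/10, 19/20] . (a_Y, a_Z, a_W) = 3/5

Solving yields:
  a_Y = 848/1459
  a_Z = 1026/1459
  a_W = 1208/1459

Starting state is Z, so the absorption probability is a_Z = 1026/1459.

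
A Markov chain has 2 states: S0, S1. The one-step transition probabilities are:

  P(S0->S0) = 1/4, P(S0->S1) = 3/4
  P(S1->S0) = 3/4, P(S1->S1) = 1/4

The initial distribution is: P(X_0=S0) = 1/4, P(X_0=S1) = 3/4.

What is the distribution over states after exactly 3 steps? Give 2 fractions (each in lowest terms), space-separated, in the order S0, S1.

Propagating the distribution step by step (d_{t+1} = d_t * P):
d_0 = (S0=1/4, S1=3/4)
  d_1[S0] = 1/4*1/4 + 3/4*3/4 = 5/8
  d_1[S1] = 1/4*3/4 + 3/4*1/4 = 3/8
d_1 = (S0=5/8, S1=3/8)
  d_2[S0] = 5/8*1/4 + 3/8*3/4 = 7/16
  d_2[S1] = 5/8*3/4 + 3/8*1/4 = 9/16
d_2 = (S0=7/16, S1=9/16)
  d_3[S0] = 7/16*1/4 + 9/16*3/4 = 17/32
  d_3[S1] = 7/16*3/4 + 9/16*1/4 = 15/32
d_3 = (S0=17/32, S1=15/32)

Answer: 17/32 15/32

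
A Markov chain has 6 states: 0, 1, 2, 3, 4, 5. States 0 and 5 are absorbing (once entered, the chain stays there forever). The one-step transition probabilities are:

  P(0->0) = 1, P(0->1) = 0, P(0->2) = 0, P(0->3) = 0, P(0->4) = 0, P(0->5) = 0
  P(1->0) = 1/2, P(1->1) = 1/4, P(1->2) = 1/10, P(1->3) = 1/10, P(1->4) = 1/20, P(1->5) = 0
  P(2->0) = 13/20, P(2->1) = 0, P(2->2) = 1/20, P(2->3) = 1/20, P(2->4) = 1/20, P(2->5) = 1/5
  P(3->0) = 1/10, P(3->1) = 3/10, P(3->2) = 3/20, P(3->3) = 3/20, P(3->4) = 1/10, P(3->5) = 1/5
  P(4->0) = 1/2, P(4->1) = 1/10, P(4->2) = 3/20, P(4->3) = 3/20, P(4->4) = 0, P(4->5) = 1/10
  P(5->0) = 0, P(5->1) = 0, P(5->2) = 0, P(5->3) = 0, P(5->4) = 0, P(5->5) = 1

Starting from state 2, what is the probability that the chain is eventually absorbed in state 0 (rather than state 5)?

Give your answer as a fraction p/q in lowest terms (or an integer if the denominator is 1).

Answer: 33237/43630

Derivation:
Let a_i = P(absorbed in 0 | start in state i).
Boundary conditions: a_0 = 1, a_5 = 0.
For each transient state i, a_i = sum_j P(i->j) * a_j:
  a_1 = 1/2*a_0 + 1/4*a_1 + 1/10*a_2 + 1/10*a_3 + 1/20*a_4 + 0*a_5
  a_2 = 13/20*a_0 + 0*a_1 + 1/20*a_2 + 1/20*a_3 + 1/20*a_4 + 1/5*a_5
  a_3 = 1/10*a_0 + 3/10*a_1 + 3/20*a_2 + 3/20*a_3 + 1/10*a_4 + 1/5*a_5
  a_4 = 1/2*a_0 + 1/10*a_1 + 3/20*a_2 + 3/20*a_3 + 0*a_4 + 1/10*a_5

Substituting a_0 = 1 and a_5 = 0, rearrange to (I - Q) a = r where r[i] = P(i -> 0):
  [3/4, -1/10, -1/10, -1/20] . (a_1, a_2, a_3, a_4) = 1/2
  [0, 19/20, -1/20, -1/20] . (a_1, a_2, a_3, a_4) = 13/20
  [-3/10, -3/20, 17/20, -1/10] . (a_1, a_2, a_3, a_4) = 1/10
  [-1/10, -3/20, -3/20, 1] . (a_1, a_2, a_3, a_4) = 1/2

Solving yields:
  a_1 = 3975/4363
  a_2 = 33237/43630
  a_3 = 29163/43630
  a_4 = 3515/4363

Starting state is 2, so the absorption probability is a_2 = 33237/43630.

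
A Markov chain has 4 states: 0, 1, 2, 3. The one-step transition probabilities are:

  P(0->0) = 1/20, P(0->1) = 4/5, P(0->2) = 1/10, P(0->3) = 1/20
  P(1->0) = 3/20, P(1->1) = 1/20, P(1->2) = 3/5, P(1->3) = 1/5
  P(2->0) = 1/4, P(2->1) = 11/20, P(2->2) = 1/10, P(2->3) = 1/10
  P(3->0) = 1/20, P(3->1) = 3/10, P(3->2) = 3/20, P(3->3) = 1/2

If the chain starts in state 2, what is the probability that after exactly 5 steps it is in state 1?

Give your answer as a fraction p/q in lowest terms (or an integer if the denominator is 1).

Answer: 114519/320000

Derivation:
Computing P^5 by repeated multiplication:
P^1 =
  0: [1/20, 4/5, 1/10, 1/20]
  1: [3/20, 1/20, 3/5, 1/5]
  2: [1/4, 11/20, 1/10, 1/10]
  3: [1/20, 3/10, 3/20, 1/2]
P^2 =
  0: [3/20, 3/20, 201/400, 79/400]
  1: [7/40, 41/80, 27/200, 71/400]
  2: [1/8, 5/16, 19/50, 73/400]
  3: [11/100, 23/80, 11/40, 131/400]
P^3 =
  0: [331/2000, 741/1600, 1479/8000, 373/2000]
  1: [513/4000, 469/1600, 2921/8000, 427/2000]
  2: [629/4000, 607/1600, 2123/8000, 99/500]
  3: [107/800, 563/1600, 2081/8000, 1017/4000]
P^4 =
  0: [10663/80000, 5011/16000, 27271/80000, 17011/80000]
  1: [12187/80000, 3057/8000, 20579/80000, 2083/10000]
  2: [11281/80000, 2801/8000, 23967/80000, 8371/40000]
  3: [10977/80000, 5503/16000, 5773/20000, 1151/5000]
P^5 =
  0: [119597/800000, 59771/160000, 427561/1600000, 67107/320000]
  1: [6983/50000, 110383/320000, 120591/400000, 68453/320000]
  2: [14493/100000, 114519/320000, 228421/800000, 13547/64000]
  3: [113699/800000, 113531/320000, 226783/800000, 351381/1600000]

(P^5)[2 -> 1] = 114519/320000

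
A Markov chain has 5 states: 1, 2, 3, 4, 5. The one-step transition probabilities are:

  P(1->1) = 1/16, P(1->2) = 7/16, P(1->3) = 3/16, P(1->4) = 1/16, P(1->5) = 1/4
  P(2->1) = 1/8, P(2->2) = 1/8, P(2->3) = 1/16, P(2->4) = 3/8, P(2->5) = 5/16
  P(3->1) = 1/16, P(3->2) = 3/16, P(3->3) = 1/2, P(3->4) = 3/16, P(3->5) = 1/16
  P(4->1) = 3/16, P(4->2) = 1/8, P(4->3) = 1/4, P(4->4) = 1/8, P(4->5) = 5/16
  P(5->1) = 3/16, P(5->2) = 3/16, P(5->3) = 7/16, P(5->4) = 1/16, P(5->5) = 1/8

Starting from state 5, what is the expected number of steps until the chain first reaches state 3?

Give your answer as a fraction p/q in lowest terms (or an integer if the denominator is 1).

Let h_i = expected steps to first reach 3 from state i.
Boundary: h_3 = 0.
First-step equations for the other states:
  h_1 = 1 + 1/16*h_1 + 7/16*h_2 + 3/16*h_3 + 1/16*h_4 + 1/4*h_5
  h_2 = 1 + 1/8*h_1 + 1/8*h_2 + 1/16*h_3 + 3/8*h_4 + 5/16*h_5
  h_4 = 1 + 3/16*h_1 + 1/8*h_2 + 1/4*h_3 + 1/8*h_4 + 5/16*h_5
  h_5 = 1 + 3/16*h_1 + 3/16*h_2 + 7/16*h_3 + 1/16*h_4 + 1/8*h_5

Substituting h_3 = 0 and rearranging gives the linear system (I - Q) h = 1:
  [15/16, -7/16, -1/16, -1/4] . (h_1, h_2, h_4, h_5) = 1
  [-1/8, 7/8, -3/8, -5/16] . (h_1, h_2, h_4, h_5) = 1
  [-3/16, -1/8, 7/8, -5/16] . (h_1, h_2, h_4, h_5) = 1
  [-3/16, -3/16, -1/16, 7/8] . (h_1, h_2, h_4, h_5) = 1

Solving yields:
  h_1 = 24800/5621
  h_2 = 360/77
  h_4 = 2024/511
  h_5 = 18960/5621

Starting state is 5, so the expected hitting time is h_5 = 18960/5621.

Answer: 18960/5621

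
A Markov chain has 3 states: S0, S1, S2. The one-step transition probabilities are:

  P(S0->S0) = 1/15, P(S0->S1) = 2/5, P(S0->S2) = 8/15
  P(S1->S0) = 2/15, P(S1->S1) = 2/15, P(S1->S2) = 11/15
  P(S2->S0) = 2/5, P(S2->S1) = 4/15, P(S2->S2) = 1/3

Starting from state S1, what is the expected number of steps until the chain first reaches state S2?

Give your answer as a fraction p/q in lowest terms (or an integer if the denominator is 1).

Answer: 24/17

Derivation:
Let h_i = expected steps to first reach S2 from state i.
Boundary: h_S2 = 0.
First-step equations for the other states:
  h_S0 = 1 + 1/15*h_S0 + 2/5*h_S1 + 8/15*h_S2
  h_S1 = 1 + 2/15*h_S0 + 2/15*h_S1 + 11/15*h_S2

Substituting h_S2 = 0 and rearranging gives the linear system (I - Q) h = 1:
  [14/15, -2/5] . (h_S0, h_S1) = 1
  [-2/15, 13/15] . (h_S0, h_S1) = 1

Solving yields:
  h_S0 = 57/34
  h_S1 = 24/17

Starting state is S1, so the expected hitting time is h_S1 = 24/17.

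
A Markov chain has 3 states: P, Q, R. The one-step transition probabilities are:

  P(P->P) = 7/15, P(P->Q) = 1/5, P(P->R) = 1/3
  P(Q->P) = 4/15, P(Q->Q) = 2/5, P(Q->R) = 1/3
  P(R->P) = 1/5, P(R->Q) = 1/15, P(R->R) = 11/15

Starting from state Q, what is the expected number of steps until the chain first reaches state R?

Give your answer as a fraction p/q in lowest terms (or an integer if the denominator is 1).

Let h_i = expected steps to first reach R from state i.
Boundary: h_R = 0.
First-step equations for the other states:
  h_P = 1 + 7/15*h_P + 1/5*h_Q + 1/3*h_R
  h_Q = 1 + 4/15*h_P + 2/5*h_Q + 1/3*h_R

Substituting h_R = 0 and rearranging gives the linear system (I - Q) h = 1:
  [8/15, -1/5] . (h_P, h_Q) = 1
  [-4/15, 3/5] . (h_P, h_Q) = 1

Solving yields:
  h_P = 3
  h_Q = 3

Starting state is Q, so the expected hitting time is h_Q = 3.

Answer: 3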